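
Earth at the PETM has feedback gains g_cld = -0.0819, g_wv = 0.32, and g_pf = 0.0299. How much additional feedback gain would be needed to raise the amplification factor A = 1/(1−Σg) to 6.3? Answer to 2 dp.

Current total gain = 0.268.
Target gain for A = 6.3: g* = 1 − 1/6.3 = 0.8413.
Additional gain needed = 0.8413 − 0.268 = 0.57.

0.57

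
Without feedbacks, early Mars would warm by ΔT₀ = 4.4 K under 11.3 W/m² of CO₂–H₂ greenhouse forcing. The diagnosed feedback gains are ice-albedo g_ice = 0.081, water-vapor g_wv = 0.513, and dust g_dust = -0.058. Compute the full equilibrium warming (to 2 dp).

9.48 K

Total gain g = 0.081 + 0.513 − 0.058 = 0.536.
Amplification A = 1/(1 − 0.536) = 2.155.
ΔT = 4.4 × 2.155 = 9.48 K.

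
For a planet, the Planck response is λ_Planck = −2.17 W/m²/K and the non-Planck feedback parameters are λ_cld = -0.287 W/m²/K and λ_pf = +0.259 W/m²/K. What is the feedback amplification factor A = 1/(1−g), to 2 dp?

0.99

Convert to gains: g_cld = -0.287/2.17 = -0.1323; g_pf = 0.259/2.17 = 0.1194.
Total gain g = -0.0129.
A = 1/(1 + 0.0129) = 0.99.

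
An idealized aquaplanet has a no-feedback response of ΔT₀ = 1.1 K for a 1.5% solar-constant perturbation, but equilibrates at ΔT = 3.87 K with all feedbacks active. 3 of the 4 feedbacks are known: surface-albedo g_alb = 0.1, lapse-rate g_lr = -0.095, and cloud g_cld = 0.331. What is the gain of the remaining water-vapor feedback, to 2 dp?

0.38

Amplification A = ΔT/ΔT₀ = 3.87/1.1 = 3.518.
Total gain g = 1 − 1/A = 1 − 1/3.518 = 0.7157.
Known gains sum to 0.1 − 0.095 + 0.331 = 0.336.
g_wv = 0.7157 − 0.336 = 0.38.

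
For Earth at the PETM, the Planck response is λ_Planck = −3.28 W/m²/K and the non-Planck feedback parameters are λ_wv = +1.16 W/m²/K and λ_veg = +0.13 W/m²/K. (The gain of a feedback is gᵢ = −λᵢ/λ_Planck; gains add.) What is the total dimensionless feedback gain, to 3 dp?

Convert to gains: g_wv = 1.16/3.28 = 0.3537; g_veg = 0.13/3.28 = 0.03963.
Total gain g = 0.39333.

0.393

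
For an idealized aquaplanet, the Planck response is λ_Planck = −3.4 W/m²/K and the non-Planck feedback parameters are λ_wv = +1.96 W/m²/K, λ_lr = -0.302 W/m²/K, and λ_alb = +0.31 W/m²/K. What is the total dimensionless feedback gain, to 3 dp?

Convert to gains: g_wv = 1.96/3.4 = 0.5765; g_lr = -0.302/3.4 = -0.08882; g_alb = 0.31/3.4 = 0.09118.
Total gain g = 0.57886.

0.579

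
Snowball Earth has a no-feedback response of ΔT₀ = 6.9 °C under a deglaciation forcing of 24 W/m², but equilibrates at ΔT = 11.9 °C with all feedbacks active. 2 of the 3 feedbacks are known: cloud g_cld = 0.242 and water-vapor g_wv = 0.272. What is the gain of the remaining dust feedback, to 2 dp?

-0.09

Amplification A = ΔT/ΔT₀ = 11.9/6.9 = 1.725.
Total gain g = 1 − 1/A = 1 − 1/1.725 = 0.4203.
Known gains sum to 0.242 + 0.272 = 0.514.
g_dust = 0.4203 − 0.514 = -0.09.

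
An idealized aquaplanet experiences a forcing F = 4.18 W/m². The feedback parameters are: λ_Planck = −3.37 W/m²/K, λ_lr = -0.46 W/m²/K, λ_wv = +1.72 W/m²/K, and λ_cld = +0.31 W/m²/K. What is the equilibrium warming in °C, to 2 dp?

2.32 °C

Net feedback parameter λ = (−3.37) + (-0.46) + (+1.72) + (+0.31) = -1.8 W/m²/K.
ΔT = −F/λ = −4.18/(-1.8) = 2.32 °C.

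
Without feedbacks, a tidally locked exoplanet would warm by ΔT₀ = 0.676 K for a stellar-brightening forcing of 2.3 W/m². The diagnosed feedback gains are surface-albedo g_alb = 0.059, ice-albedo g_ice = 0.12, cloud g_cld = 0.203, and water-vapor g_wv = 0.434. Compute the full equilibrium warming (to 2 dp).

Total gain g = 0.059 + 0.12 + 0.203 + 0.434 = 0.816.
Amplification A = 1/(1 − 0.816) = 5.435.
ΔT = 0.676 × 5.435 = 3.67 K.

3.67 K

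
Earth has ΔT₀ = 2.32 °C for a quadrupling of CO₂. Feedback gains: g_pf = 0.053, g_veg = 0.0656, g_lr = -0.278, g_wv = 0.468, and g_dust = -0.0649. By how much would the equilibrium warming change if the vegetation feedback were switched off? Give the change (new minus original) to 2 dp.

Original: g = 0.2437, ΔT = 2.32/(1−0.2437) = 3.0676 °C.
Without vegetation: g' = 0.1781, ΔT' = 2.32/(1−0.1781) = 2.8227 °C.
Change = 2.8227 − 3.0676 = -0.24 °C.

-0.24 °C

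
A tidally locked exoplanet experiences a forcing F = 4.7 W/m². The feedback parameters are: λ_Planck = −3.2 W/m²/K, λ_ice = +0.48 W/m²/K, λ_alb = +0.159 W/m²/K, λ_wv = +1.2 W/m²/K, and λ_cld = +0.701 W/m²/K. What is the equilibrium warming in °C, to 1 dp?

Net feedback parameter λ = (−3.2) + (+0.48) + (+0.159) + (+1.2) + (+0.701) = -0.66 W/m²/K.
ΔT = −F/λ = −4.7/(-0.66) = 7.1 °C.

7.1 °C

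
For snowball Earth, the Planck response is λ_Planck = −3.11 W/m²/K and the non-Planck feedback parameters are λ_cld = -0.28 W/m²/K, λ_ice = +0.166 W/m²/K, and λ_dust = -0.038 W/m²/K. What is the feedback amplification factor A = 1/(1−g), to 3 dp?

0.953

Convert to gains: g_cld = -0.28/3.11 = -0.09003; g_ice = 0.166/3.11 = 0.05338; g_dust = -0.038/3.11 = -0.01222.
Total gain g = -0.04887.
A = 1/(1 + 0.04887) = 0.953.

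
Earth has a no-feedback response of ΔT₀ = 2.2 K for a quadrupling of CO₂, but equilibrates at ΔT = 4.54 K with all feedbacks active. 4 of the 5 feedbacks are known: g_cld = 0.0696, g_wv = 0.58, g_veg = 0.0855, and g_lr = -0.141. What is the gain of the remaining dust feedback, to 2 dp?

-0.08

Amplification A = ΔT/ΔT₀ = 4.54/2.2 = 2.064.
Total gain g = 1 − 1/A = 1 − 1/2.064 = 0.5155.
Known gains sum to 0.0696 + 0.58 + 0.0855 − 0.141 = 0.5941.
g_dust = 0.5155 − 0.5941 = -0.08.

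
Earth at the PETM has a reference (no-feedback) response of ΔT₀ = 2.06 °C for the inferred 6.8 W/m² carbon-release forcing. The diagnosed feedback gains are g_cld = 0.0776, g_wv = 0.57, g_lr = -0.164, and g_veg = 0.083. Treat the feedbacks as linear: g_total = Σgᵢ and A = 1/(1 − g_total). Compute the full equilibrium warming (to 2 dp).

Total gain g = 0.0776 + 0.57 − 0.164 + 0.083 = 0.5666.
Amplification A = 1/(1 − 0.5666) = 2.307.
ΔT = 2.06 × 2.307 = 4.75 °C.

4.75 °C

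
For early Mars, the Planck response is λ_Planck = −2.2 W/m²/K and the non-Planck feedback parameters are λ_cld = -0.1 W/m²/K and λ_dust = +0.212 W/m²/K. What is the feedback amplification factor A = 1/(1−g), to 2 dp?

Convert to gains: g_cld = -0.1/2.2 = -0.04545; g_dust = 0.212/2.2 = 0.09636.
Total gain g = 0.05091.
A = 1/(1 − 0.05091) = 1.05.

1.05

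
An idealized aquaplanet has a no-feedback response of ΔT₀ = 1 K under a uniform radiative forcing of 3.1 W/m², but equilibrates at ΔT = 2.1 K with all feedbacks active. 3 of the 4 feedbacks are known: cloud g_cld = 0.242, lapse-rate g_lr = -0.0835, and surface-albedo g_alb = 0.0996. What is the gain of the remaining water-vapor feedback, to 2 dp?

Amplification A = ΔT/ΔT₀ = 2.1/1 = 2.1.
Total gain g = 1 − 1/A = 1 − 1/2.1 = 0.5238.
Known gains sum to 0.242 − 0.0835 + 0.0996 = 0.2581.
g_wv = 0.5238 − 0.2581 = 0.27.

0.27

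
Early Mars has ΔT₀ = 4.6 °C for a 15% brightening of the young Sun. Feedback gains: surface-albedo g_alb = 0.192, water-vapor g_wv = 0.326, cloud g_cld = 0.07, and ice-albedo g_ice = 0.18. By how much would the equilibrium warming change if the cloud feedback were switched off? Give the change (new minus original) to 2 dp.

Original: g = 0.768, ΔT = 4.6/(1−0.768) = 19.8276 °C.
Without cloud: g' = 0.698, ΔT' = 4.6/(1−0.698) = 15.2318 °C.
Change = 15.2318 − 19.8276 = -4.60 °C.

-4.60 °C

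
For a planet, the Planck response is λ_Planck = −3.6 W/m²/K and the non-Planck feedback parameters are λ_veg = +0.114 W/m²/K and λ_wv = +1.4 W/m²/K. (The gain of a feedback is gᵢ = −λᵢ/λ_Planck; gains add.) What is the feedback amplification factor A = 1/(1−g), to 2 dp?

Convert to gains: g_veg = 0.114/3.6 = 0.03167; g_wv = 1.4/3.6 = 0.3889.
Total gain g = 0.42057.
A = 1/(1 − 0.42057) = 1.73.

1.73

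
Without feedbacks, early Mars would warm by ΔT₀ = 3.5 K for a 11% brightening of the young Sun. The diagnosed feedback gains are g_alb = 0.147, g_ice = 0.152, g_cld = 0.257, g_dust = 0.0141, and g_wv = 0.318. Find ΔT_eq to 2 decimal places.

31.28 K

Total gain g = 0.147 + 0.152 + 0.257 + 0.0141 + 0.318 = 0.8881.
Amplification A = 1/(1 − 0.8881) = 8.937.
ΔT = 3.5 × 8.937 = 31.28 K.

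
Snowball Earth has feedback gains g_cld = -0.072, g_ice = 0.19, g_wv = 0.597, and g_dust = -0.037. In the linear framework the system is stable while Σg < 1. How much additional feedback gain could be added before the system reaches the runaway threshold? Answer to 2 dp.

Current total gain = -0.072 + 0.19 + 0.597 − 0.037 = 0.678.
Margin to runaway = 1 − 0.678 = 0.32.

0.32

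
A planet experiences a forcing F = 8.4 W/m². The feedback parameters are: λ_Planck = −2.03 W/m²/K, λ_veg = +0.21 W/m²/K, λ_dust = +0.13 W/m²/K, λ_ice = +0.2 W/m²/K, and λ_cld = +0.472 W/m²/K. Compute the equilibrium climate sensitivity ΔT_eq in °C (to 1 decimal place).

Net feedback parameter λ = (−2.03) + (+0.21) + (+0.13) + (+0.2) + (+0.472) = -1.018 W/m²/K.
ΔT = −F/λ = −8.4/(-1.018) = 8.3 °C.

8.3 °C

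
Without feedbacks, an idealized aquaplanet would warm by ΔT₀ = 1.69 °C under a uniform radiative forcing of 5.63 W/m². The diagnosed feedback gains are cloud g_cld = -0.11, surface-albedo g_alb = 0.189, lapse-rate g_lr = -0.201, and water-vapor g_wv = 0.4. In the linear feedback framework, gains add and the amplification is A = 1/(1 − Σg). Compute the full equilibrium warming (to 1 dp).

2.3 °C

Total gain g = -0.11 + 0.189 − 0.201 + 0.4 = 0.278.
Amplification A = 1/(1 − 0.278) = 1.385.
ΔT = 1.69 × 1.385 = 2.3 °C.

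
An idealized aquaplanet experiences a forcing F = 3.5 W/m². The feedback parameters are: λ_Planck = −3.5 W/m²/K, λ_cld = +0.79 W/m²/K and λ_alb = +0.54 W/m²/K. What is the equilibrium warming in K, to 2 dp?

Net feedback parameter λ = (−3.5) + (+0.79) + (+0.54) = -2.17 W/m²/K.
ΔT = −F/λ = −3.5/(-2.17) = 1.61 K.

1.61 K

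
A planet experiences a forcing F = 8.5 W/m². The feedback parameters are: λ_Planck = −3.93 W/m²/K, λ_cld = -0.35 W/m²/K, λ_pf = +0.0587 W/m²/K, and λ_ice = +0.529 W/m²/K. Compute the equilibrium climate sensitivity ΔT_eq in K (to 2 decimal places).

2.30 K

Net feedback parameter λ = (−3.93) + (-0.35) + (+0.0587) + (+0.529) = -3.6923 W/m²/K.
ΔT = −F/λ = −8.5/(-3.6923) = 2.30 K.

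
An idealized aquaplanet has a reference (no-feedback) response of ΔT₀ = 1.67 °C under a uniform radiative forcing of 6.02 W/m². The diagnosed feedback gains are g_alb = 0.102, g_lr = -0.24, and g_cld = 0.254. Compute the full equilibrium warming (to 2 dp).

Total gain g = 0.102 − 0.24 + 0.254 = 0.116.
Amplification A = 1/(1 − 0.116) = 1.131.
ΔT = 1.67 × 1.131 = 1.89 °C.

1.89 °C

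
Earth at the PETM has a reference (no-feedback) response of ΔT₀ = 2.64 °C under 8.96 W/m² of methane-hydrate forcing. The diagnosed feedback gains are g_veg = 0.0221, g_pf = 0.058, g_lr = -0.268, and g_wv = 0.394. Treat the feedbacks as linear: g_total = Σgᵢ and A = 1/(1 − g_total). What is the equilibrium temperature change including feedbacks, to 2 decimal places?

Total gain g = 0.0221 + 0.058 − 0.268 + 0.394 = 0.2061.
Amplification A = 1/(1 − 0.2061) = 1.26.
ΔT = 2.64 × 1.26 = 3.33 °C.

3.33 °C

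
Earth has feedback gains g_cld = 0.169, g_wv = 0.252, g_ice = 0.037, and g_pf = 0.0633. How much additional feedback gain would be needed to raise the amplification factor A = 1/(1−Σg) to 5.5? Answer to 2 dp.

0.30

Current total gain = 0.5213.
Target gain for A = 5.5: g* = 1 − 1/5.5 = 0.8182.
Additional gain needed = 0.8182 − 0.5213 = 0.30.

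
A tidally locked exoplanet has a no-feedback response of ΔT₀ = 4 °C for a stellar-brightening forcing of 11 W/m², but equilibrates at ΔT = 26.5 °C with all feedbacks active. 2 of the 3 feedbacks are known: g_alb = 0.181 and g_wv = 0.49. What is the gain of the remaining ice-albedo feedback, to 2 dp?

0.18

Amplification A = ΔT/ΔT₀ = 26.5/4 = 6.625.
Total gain g = 1 − 1/A = 1 − 1/6.625 = 0.8491.
Known gains sum to 0.181 + 0.49 = 0.671.
g_ice = 0.8491 − 0.671 = 0.18.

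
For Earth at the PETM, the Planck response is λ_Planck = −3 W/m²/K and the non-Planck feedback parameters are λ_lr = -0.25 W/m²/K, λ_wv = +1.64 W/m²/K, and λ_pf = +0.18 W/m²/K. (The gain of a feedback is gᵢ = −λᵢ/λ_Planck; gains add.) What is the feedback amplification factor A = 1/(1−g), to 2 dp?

2.10

Convert to gains: g_lr = -0.25/3 = -0.08333; g_wv = 1.64/3 = 0.5467; g_pf = 0.18/3 = 0.06.
Total gain g = 0.52337.
A = 1/(1 − 0.52337) = 2.10.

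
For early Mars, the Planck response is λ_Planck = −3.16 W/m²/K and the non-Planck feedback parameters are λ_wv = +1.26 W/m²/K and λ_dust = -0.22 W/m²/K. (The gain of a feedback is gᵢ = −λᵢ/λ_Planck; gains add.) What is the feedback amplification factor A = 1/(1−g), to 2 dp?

1.49

Convert to gains: g_wv = 1.26/3.16 = 0.3987; g_dust = -0.22/3.16 = -0.06962.
Total gain g = 0.32908.
A = 1/(1 − 0.32908) = 1.49.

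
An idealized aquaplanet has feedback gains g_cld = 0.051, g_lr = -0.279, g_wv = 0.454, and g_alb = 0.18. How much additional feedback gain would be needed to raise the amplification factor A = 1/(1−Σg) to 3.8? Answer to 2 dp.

0.33

Current total gain = 0.406.
Target gain for A = 3.8: g* = 1 − 1/3.8 = 0.7368.
Additional gain needed = 0.7368 − 0.406 = 0.33.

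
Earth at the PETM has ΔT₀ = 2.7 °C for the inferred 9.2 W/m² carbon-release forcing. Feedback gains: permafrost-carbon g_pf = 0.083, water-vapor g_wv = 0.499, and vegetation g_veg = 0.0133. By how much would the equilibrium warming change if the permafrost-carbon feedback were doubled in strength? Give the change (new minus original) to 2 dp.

1.72 °C

Original: g = 0.5953, ΔT = 2.7/(1−0.5953) = 6.6716 °C.
With doubled permafrost-carbon: g' = 0.6783, ΔT' = 2.7/(1−0.6783) = 8.3929 °C.
Change = 8.3929 − 6.6716 = 1.72 °C.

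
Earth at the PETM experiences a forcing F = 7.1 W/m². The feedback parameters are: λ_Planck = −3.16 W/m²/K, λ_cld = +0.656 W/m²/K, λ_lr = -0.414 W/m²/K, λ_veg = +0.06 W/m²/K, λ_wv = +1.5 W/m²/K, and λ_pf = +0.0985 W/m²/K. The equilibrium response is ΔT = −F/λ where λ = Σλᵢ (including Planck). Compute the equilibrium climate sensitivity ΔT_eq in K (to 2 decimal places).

Net feedback parameter λ = (−3.16) + (+0.656) + (-0.414) + (+0.06) + (+1.5) + (+0.0985) = -1.2595 W/m²/K.
ΔT = −F/λ = −7.1/(-1.2595) = 5.64 K.

5.64 K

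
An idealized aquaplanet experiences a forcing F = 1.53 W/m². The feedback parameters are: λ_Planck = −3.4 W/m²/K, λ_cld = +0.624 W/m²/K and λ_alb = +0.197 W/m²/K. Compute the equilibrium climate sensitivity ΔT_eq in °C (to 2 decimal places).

Net feedback parameter λ = (−3.4) + (+0.624) + (+0.197) = -2.579 W/m²/K.
ΔT = −F/λ = −1.53/(-2.579) = 0.59 °C.

0.59 °C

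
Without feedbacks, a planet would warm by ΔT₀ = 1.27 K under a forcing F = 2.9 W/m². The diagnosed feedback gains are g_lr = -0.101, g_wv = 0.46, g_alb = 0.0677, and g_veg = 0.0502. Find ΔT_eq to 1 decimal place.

Total gain g = -0.101 + 0.46 + 0.0677 + 0.0502 = 0.4769.
Amplification A = 1/(1 − 0.4769) = 1.912.
ΔT = 1.27 × 1.912 = 2.4 K.

2.4 K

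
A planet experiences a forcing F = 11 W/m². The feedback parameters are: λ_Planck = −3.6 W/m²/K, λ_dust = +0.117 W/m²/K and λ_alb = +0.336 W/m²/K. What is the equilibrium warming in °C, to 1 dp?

3.5 °C

Net feedback parameter λ = (−3.6) + (+0.117) + (+0.336) = -3.147 W/m²/K.
ΔT = −F/λ = −11/(-3.147) = 3.5 °C.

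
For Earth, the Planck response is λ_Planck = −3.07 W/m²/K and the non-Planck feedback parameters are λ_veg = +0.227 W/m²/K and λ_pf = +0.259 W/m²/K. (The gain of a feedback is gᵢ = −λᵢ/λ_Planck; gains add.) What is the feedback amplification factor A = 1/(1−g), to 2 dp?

1.19

Convert to gains: g_veg = 0.227/3.07 = 0.07394; g_pf = 0.259/3.07 = 0.08436.
Total gain g = 0.1583.
A = 1/(1 − 0.1583) = 1.19.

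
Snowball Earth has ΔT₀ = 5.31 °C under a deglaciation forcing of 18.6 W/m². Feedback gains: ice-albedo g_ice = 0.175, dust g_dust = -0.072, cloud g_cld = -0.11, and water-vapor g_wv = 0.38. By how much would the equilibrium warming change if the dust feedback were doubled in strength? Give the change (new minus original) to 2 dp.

-0.87 °C

Original: g = 0.373, ΔT = 5.31/(1−0.373) = 8.4689 °C.
With doubled dust: g' = 0.301, ΔT' = 5.31/(1−0.301) = 7.5966 °C.
Change = 7.5966 − 8.4689 = -0.87 °C.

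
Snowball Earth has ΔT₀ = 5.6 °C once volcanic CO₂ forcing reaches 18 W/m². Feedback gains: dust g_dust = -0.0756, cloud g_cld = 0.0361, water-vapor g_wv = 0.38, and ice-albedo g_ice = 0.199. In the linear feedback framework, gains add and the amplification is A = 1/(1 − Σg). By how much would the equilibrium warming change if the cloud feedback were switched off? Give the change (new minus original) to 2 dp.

-0.88 °C

Original: g = 0.5395, ΔT = 5.6/(1−0.5395) = 12.1607 °C.
Without cloud: g' = 0.5034, ΔT' = 5.6/(1−0.5034) = 11.2767 °C.
Change = 11.2767 − 12.1607 = -0.88 °C.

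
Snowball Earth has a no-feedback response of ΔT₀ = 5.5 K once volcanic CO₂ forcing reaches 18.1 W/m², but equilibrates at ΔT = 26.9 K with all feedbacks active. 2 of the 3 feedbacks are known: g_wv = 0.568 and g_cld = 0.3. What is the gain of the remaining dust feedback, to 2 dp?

Amplification A = ΔT/ΔT₀ = 26.9/5.5 = 4.891.
Total gain g = 1 − 1/A = 1 − 1/4.891 = 0.7955.
Known gains sum to 0.568 + 0.3 = 0.868.
g_dust = 0.7955 − 0.868 = -0.07.

-0.07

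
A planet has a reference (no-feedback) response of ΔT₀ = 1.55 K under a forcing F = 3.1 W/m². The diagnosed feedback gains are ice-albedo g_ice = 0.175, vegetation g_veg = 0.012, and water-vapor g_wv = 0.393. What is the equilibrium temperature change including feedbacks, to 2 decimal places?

3.69 K

Total gain g = 0.175 + 0.012 + 0.393 = 0.58.
Amplification A = 1/(1 − 0.58) = 2.381.
ΔT = 1.55 × 2.381 = 3.69 K.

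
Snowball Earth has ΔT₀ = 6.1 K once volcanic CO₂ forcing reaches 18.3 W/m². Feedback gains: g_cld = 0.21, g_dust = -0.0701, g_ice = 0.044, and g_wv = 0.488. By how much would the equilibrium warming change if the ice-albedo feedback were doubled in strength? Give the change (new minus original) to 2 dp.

2.88 K

Original: g = 0.6719, ΔT = 6.1/(1−0.6719) = 18.5919 K.
With doubled ice-albedo: g' = 0.7159, ΔT' = 6.1/(1−0.7159) = 21.4713 K.
Change = 21.4713 − 18.5919 = 2.88 K.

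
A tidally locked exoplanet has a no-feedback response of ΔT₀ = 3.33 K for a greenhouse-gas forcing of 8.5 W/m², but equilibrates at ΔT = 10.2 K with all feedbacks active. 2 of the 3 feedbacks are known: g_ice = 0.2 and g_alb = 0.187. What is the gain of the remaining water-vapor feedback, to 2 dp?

0.29

Amplification A = ΔT/ΔT₀ = 10.2/3.33 = 3.063.
Total gain g = 1 − 1/A = 1 − 1/3.063 = 0.6735.
Known gains sum to 0.2 + 0.187 = 0.387.
g_wv = 0.6735 − 0.387 = 0.29.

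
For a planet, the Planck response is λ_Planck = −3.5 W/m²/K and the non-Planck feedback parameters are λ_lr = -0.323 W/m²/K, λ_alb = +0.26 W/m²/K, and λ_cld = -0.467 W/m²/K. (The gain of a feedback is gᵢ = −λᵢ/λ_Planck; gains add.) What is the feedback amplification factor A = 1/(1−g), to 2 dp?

Convert to gains: g_lr = -0.323/3.5 = -0.09229; g_alb = 0.26/3.5 = 0.07429; g_cld = -0.467/3.5 = -0.1334.
Total gain g = -0.1514.
A = 1/(1 + 0.1514) = 0.87.

0.87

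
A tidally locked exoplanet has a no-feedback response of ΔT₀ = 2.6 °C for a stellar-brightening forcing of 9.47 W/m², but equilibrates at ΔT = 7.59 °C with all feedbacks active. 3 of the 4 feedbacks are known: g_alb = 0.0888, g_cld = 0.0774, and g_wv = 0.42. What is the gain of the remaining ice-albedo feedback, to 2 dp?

Amplification A = ΔT/ΔT₀ = 7.59/2.6 = 2.919.
Total gain g = 1 − 1/A = 1 − 1/2.919 = 0.6574.
Known gains sum to 0.0888 + 0.0774 + 0.42 = 0.5862.
g_ice = 0.6574 − 0.5862 = 0.07.

0.07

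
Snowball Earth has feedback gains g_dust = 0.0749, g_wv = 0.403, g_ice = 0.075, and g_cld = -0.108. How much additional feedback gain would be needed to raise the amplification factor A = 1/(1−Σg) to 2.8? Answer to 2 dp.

Current total gain = 0.4449.
Target gain for A = 2.8: g* = 1 − 1/2.8 = 0.6429.
Additional gain needed = 0.6429 − 0.4449 = 0.20.

0.20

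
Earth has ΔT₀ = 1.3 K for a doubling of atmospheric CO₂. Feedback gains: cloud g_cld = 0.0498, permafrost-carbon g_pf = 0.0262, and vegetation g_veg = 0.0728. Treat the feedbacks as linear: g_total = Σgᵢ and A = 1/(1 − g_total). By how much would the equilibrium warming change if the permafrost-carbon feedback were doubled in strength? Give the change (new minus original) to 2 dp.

Original: g = 0.1488, ΔT = 1.3/(1−0.1488) = 1.5273 K.
With doubled permafrost-carbon: g' = 0.175, ΔT' = 1.3/(1−0.175) = 1.5758 K.
Change = 1.5758 − 1.5273 = 0.05 K.

0.05 K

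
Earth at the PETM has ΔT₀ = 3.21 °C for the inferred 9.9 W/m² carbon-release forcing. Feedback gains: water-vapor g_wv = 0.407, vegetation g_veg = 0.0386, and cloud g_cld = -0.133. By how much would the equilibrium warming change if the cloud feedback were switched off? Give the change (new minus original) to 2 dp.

Original: g = 0.3126, ΔT = 3.21/(1−0.3126) = 4.6698 °C.
Without cloud: g' = 0.4456, ΔT' = 3.21/(1−0.4456) = 5.7900 °C.
Change = 5.7900 − 4.6698 = 1.12 °C.

1.12 °C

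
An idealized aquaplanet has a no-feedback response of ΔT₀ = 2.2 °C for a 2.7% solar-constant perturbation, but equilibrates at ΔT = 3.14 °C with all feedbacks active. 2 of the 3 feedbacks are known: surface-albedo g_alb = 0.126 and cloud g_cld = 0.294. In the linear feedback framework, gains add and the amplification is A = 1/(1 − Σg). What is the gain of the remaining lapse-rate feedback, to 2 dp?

-0.12

Amplification A = ΔT/ΔT₀ = 3.14/2.2 = 1.427.
Total gain g = 1 − 1/A = 1 − 1/1.427 = 0.2992.
Known gains sum to 0.126 + 0.294 = 0.42.
g_lr = 0.2992 − 0.42 = -0.12.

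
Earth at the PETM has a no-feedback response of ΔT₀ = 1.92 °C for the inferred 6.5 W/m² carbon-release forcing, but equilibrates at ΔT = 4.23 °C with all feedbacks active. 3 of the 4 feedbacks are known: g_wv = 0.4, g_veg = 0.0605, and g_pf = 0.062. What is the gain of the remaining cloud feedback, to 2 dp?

Amplification A = ΔT/ΔT₀ = 4.23/1.92 = 2.203.
Total gain g = 1 − 1/A = 1 − 1/2.203 = 0.5461.
Known gains sum to 0.4 + 0.0605 + 0.062 = 0.5225.
g_cld = 0.5461 − 0.5225 = 0.02.

0.02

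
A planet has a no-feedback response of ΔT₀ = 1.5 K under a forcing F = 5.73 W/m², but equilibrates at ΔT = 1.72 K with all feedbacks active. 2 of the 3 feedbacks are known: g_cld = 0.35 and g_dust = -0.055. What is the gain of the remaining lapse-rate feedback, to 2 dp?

-0.17

Amplification A = ΔT/ΔT₀ = 1.72/1.5 = 1.147.
Total gain g = 1 − 1/A = 1 − 1/1.147 = 0.1282.
Known gains sum to 0.35 − 0.055 = 0.295.
g_lr = 0.1282 − 0.295 = -0.17.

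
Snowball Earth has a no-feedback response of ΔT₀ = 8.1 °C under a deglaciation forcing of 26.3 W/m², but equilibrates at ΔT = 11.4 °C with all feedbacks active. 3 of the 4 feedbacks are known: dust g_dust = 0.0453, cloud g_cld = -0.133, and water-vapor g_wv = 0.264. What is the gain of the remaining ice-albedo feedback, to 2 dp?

0.11

Amplification A = ΔT/ΔT₀ = 11.4/8.1 = 1.407.
Total gain g = 1 − 1/A = 1 − 1/1.407 = 0.2893.
Known gains sum to 0.0453 − 0.133 + 0.264 = 0.1763.
g_ice = 0.2893 − 0.1763 = 0.11.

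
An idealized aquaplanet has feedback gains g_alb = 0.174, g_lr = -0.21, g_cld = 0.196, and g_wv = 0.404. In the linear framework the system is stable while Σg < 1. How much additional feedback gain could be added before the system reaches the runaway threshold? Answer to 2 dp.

Current total gain = 0.174 − 0.21 + 0.196 + 0.404 = 0.564.
Margin to runaway = 1 − 0.564 = 0.44.

0.44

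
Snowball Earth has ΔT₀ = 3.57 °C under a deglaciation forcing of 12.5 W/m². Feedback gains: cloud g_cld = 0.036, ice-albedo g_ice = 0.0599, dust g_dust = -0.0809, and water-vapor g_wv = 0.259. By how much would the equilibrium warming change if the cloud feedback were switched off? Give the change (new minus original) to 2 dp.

Original: g = 0.274, ΔT = 3.57/(1−0.274) = 4.9174 °C.
Without cloud: g' = 0.238, ΔT' = 3.57/(1−0.238) = 4.6850 °C.
Change = 4.6850 − 4.9174 = -0.23 °C.

-0.23 °C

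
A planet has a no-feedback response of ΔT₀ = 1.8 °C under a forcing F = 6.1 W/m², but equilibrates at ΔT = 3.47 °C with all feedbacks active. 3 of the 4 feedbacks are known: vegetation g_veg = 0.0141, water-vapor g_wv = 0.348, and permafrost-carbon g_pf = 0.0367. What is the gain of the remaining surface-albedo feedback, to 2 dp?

Amplification A = ΔT/ΔT₀ = 3.47/1.8 = 1.928.
Total gain g = 1 − 1/A = 1 − 1/1.928 = 0.4813.
Known gains sum to 0.0141 + 0.348 + 0.0367 = 0.3988.
g_alb = 0.4813 − 0.3988 = 0.08.

0.08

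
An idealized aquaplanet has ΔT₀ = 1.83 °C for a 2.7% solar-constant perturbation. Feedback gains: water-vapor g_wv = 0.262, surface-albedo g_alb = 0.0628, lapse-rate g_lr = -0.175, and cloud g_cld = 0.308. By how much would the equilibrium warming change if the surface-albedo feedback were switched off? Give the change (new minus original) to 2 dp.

-0.35 °C

Original: g = 0.4578, ΔT = 1.83/(1−0.4578) = 3.3751 °C.
Without surface-albedo: g' = 0.395, ΔT' = 1.83/(1−0.395) = 3.0248 °C.
Change = 3.0248 − 3.3751 = -0.35 °C.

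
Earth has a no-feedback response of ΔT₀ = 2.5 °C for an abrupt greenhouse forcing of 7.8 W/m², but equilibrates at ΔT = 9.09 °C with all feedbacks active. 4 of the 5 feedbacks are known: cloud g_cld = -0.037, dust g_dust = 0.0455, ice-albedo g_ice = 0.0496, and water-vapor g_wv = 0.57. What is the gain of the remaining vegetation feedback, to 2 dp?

Amplification A = ΔT/ΔT₀ = 9.09/2.5 = 3.636.
Total gain g = 1 − 1/A = 1 − 1/3.636 = 0.725.
Known gains sum to -0.037 + 0.0455 + 0.0496 + 0.57 = 0.6281.
g_veg = 0.725 − 0.6281 = 0.10.

0.10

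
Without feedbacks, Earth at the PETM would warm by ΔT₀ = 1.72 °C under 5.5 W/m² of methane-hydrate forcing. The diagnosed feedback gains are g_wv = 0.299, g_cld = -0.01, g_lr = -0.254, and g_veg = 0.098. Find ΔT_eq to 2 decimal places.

1.98 °C

Total gain g = 0.299 − 0.01 − 0.254 + 0.098 = 0.133.
Amplification A = 1/(1 − 0.133) = 1.153.
ΔT = 1.72 × 1.153 = 1.98 °C.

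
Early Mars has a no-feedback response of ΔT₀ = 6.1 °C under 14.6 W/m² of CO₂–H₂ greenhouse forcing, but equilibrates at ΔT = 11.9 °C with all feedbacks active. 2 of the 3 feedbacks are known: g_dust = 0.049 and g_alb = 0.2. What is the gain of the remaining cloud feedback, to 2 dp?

0.24

Amplification A = ΔT/ΔT₀ = 11.9/6.1 = 1.951.
Total gain g = 1 − 1/A = 1 − 1/1.951 = 0.4874.
Known gains sum to 0.049 + 0.2 = 0.249.
g_cld = 0.4874 − 0.249 = 0.24.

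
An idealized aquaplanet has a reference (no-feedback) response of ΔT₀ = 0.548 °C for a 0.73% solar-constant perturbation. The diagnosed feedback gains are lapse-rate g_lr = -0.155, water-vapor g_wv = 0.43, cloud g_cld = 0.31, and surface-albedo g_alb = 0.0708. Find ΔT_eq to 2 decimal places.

1.59 °C

Total gain g = -0.155 + 0.43 + 0.31 + 0.0708 = 0.6558.
Amplification A = 1/(1 − 0.6558) = 2.905.
ΔT = 0.548 × 2.905 = 1.59 °C.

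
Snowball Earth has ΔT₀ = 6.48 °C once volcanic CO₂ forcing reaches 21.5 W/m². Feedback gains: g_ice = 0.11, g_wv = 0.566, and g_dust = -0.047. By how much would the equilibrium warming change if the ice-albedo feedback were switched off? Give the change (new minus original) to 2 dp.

Original: g = 0.629, ΔT = 6.48/(1−0.629) = 17.4663 °C.
Without ice-albedo: g' = 0.519, ΔT' = 6.48/(1−0.519) = 13.4719 °C.
Change = 13.4719 − 17.4663 = -3.99 °C.

-3.99 °C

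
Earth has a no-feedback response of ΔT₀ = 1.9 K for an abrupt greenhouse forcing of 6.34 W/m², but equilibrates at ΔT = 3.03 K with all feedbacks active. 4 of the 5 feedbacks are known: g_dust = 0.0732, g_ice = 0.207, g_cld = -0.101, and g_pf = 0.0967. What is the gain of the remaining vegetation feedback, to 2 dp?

0.10

Amplification A = ΔT/ΔT₀ = 3.03/1.9 = 1.595.
Total gain g = 1 − 1/A = 1 − 1/1.595 = 0.373.
Known gains sum to 0.0732 + 0.207 − 0.101 + 0.0967 = 0.2759.
g_veg = 0.373 − 0.2759 = 0.10.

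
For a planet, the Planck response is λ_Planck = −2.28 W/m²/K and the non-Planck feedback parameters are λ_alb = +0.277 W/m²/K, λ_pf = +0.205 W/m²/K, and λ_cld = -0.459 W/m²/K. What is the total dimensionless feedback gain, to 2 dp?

0.01

Convert to gains: g_alb = 0.277/2.28 = 0.1215; g_pf = 0.205/2.28 = 0.08991; g_cld = -0.459/2.28 = -0.2013.
Total gain g = 0.01011.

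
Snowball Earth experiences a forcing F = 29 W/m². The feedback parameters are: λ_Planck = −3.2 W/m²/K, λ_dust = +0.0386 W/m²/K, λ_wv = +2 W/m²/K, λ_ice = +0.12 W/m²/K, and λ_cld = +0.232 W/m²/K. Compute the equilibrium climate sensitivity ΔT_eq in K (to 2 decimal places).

Net feedback parameter λ = (−3.2) + (+0.0386) + (+2) + (+0.12) + (+0.232) = -0.8094 W/m²/K.
ΔT = −F/λ = −29/(-0.8094) = 35.83 K.

35.83 K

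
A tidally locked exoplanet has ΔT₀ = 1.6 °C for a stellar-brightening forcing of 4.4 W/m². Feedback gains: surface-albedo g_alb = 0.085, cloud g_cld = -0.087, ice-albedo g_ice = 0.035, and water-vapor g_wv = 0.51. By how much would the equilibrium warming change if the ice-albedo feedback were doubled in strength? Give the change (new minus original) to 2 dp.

0.29 °C

Original: g = 0.543, ΔT = 1.6/(1−0.543) = 3.5011 °C.
With doubled ice-albedo: g' = 0.578, ΔT' = 1.6/(1−0.578) = 3.7915 °C.
Change = 3.7915 − 3.5011 = 0.29 °C.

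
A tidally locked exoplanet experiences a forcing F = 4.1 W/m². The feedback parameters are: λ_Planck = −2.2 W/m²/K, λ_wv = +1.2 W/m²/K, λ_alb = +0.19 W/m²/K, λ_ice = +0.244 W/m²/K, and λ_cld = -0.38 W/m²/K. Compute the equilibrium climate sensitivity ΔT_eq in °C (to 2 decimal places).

4.33 °C

Net feedback parameter λ = (−2.2) + (+1.2) + (+0.19) + (+0.244) + (-0.38) = -0.946 W/m²/K.
ΔT = −F/λ = −4.1/(-0.946) = 4.33 °C.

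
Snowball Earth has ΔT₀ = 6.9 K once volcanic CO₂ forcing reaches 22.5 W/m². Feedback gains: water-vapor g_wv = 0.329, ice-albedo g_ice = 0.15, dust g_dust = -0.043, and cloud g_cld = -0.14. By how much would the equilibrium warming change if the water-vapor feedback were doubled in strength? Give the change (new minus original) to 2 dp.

Original: g = 0.296, ΔT = 6.9/(1−0.296) = 9.8011 K.
With doubled water-vapor: g' = 0.625, ΔT' = 6.9/(1−0.625) = 18.4000 K.
Change = 18.4000 − 9.8011 = 8.60 K.

8.60 K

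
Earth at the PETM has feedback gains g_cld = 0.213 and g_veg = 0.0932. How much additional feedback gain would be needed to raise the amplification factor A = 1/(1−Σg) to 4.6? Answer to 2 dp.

Current total gain = 0.3062.
Target gain for A = 4.6: g* = 1 − 1/4.6 = 0.7826.
Additional gain needed = 0.7826 − 0.3062 = 0.48.

0.48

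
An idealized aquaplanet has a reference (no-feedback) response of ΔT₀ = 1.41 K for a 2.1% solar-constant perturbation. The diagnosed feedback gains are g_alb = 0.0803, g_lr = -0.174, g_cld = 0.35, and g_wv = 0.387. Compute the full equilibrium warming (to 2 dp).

3.95 K

Total gain g = 0.0803 − 0.174 + 0.35 + 0.387 = 0.6433.
Amplification A = 1/(1 − 0.6433) = 2.803.
ΔT = 1.41 × 2.803 = 3.95 K.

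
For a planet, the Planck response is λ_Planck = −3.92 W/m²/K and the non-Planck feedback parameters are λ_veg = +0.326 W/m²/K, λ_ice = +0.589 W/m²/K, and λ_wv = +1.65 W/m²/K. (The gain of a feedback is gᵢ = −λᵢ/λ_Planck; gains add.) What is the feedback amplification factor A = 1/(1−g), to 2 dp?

2.89

Convert to gains: g_veg = 0.326/3.92 = 0.08316; g_ice = 0.589/3.92 = 0.1503; g_wv = 1.65/3.92 = 0.4209.
Total gain g = 0.65436.
A = 1/(1 − 0.65436) = 2.89.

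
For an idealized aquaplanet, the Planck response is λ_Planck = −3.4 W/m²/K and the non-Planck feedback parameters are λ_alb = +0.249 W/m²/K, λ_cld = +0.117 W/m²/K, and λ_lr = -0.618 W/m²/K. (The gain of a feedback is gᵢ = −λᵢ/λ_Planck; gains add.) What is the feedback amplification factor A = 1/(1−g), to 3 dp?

Convert to gains: g_alb = 0.249/3.4 = 0.07324; g_cld = 0.117/3.4 = 0.03441; g_lr = -0.618/3.4 = -0.1818.
Total gain g = -0.07415.
A = 1/(1 + 0.07415) = 0.931.

0.931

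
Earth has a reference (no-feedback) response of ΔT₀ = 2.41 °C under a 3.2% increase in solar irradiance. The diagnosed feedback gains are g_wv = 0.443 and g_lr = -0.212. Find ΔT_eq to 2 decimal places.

3.13 °C

Total gain g = 0.443 − 0.212 = 0.231.
Amplification A = 1/(1 − 0.231) = 1.3.
ΔT = 2.41 × 1.3 = 3.13 °C.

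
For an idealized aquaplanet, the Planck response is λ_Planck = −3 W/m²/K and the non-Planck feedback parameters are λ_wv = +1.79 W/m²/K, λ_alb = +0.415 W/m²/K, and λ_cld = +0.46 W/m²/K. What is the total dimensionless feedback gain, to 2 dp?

0.89

Convert to gains: g_wv = 1.79/3 = 0.5967; g_alb = 0.415/3 = 0.1383; g_cld = 0.46/3 = 0.1533.
Total gain g = 0.8883.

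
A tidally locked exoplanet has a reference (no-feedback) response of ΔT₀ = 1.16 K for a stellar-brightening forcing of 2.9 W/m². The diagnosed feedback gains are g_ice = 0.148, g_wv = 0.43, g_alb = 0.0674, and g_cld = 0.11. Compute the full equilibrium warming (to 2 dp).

Total gain g = 0.148 + 0.43 + 0.0674 + 0.11 = 0.7554.
Amplification A = 1/(1 − 0.7554) = 4.088.
ΔT = 1.16 × 4.088 = 4.74 K.

4.74 K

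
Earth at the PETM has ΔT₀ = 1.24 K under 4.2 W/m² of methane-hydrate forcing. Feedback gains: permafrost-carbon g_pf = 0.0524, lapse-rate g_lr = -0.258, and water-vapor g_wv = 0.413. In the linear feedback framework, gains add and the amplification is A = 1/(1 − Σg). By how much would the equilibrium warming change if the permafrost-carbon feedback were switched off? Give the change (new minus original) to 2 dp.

Original: g = 0.2074, ΔT = 1.24/(1−0.2074) = 1.5645 K.
Without permafrost-carbon: g' = 0.155, ΔT' = 1.24/(1−0.155) = 1.4675 K.
Change = 1.4675 − 1.5645 = -0.10 K.

-0.10 K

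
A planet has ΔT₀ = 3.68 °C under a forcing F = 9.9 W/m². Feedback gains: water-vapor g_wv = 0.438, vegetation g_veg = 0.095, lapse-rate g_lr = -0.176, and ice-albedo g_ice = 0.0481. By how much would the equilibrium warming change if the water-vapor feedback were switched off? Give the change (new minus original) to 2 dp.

-2.62 °C

Original: g = 0.4051, ΔT = 3.68/(1−0.4051) = 6.1859 °C.
Without water-vapor: g' = -0.0329, ΔT' = 3.68/(1+0.0329) = 3.5628 °C.
Change = 3.5628 − 6.1859 = -2.62 °C.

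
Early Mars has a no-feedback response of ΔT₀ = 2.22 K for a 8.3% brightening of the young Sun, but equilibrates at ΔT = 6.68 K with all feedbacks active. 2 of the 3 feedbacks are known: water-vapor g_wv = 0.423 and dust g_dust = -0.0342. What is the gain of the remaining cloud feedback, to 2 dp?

Amplification A = ΔT/ΔT₀ = 6.68/2.22 = 3.009.
Total gain g = 1 − 1/A = 1 − 1/3.009 = 0.6677.
Known gains sum to 0.423 − 0.0342 = 0.3888.
g_cld = 0.6677 − 0.3888 = 0.28.

0.28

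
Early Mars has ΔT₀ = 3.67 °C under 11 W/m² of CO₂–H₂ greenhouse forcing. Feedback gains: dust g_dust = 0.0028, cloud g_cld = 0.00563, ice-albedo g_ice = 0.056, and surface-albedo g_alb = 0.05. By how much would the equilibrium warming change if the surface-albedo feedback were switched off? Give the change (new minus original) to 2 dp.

Original: g = 0.11443, ΔT = 3.67/(1−0.11443) = 4.1442 °C.
Without surface-albedo: g' = 0.06443, ΔT' = 3.67/(1−0.06443) = 3.9227 °C.
Change = 3.9227 − 4.1442 = -0.22 °C.

-0.22 °C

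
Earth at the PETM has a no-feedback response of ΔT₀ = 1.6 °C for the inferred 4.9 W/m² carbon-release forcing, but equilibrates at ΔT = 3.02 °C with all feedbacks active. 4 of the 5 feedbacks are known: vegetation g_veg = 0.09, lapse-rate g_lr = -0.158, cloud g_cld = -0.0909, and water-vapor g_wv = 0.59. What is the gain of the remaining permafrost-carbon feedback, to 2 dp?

Amplification A = ΔT/ΔT₀ = 3.02/1.6 = 1.887.
Total gain g = 1 − 1/A = 1 − 1/1.887 = 0.4701.
Known gains sum to 0.09 − 0.158 − 0.0909 + 0.59 = 0.4311.
g_pf = 0.4701 − 0.4311 = 0.04.

0.04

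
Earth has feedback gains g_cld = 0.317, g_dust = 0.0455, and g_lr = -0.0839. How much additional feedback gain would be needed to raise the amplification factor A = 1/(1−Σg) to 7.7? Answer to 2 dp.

Current total gain = 0.2786.
Target gain for A = 7.7: g* = 1 − 1/7.7 = 0.8701.
Additional gain needed = 0.8701 − 0.2786 = 0.59.

0.59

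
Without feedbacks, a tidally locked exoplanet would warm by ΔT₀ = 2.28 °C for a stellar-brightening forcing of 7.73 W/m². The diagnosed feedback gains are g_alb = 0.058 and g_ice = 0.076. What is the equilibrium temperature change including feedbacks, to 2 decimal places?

2.63 °C

Total gain g = 0.058 + 0.076 = 0.134.
Amplification A = 1/(1 − 0.134) = 1.155.
ΔT = 2.28 × 1.155 = 2.63 °C.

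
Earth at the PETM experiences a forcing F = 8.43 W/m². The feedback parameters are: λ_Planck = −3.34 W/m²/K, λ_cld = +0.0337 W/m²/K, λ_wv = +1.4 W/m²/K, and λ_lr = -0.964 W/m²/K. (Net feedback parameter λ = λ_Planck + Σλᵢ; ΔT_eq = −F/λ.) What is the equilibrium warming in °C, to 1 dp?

2.9 °C

Net feedback parameter λ = (−3.34) + (+0.0337) + (+1.4) + (-0.964) = -2.8703 W/m²/K.
ΔT = −F/λ = −8.43/(-2.8703) = 2.9 °C.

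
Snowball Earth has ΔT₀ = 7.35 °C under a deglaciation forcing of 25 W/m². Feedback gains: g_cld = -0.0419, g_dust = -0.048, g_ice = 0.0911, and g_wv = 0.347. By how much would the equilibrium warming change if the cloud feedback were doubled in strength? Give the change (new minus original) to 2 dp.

-0.68 °C

Original: g = 0.3482, ΔT = 7.35/(1−0.3482) = 11.2765 °C.
With doubled cloud: g' = 0.3063, ΔT' = 7.35/(1−0.3063) = 10.5954 °C.
Change = 10.5954 − 11.2765 = -0.68 °C.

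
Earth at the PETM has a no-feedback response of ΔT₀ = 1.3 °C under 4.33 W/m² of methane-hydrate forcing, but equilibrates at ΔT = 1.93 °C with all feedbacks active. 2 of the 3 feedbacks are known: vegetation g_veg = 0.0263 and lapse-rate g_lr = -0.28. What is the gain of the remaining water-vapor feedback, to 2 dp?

Amplification A = ΔT/ΔT₀ = 1.93/1.3 = 1.485.
Total gain g = 1 − 1/A = 1 − 1/1.485 = 0.3266.
Known gains sum to 0.0263 − 0.28 = -0.2537.
g_wv = 0.3266 + 0.2537 = 0.58.

0.58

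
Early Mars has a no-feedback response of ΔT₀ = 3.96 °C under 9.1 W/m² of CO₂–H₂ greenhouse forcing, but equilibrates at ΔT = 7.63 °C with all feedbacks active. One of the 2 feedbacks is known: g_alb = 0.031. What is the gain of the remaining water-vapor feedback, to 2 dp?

Amplification A = ΔT/ΔT₀ = 7.63/3.96 = 1.927.
Total gain g = 1 − 1/A = 1 − 1/1.927 = 0.4811.
The known gain is 0.031.
g_wv = 0.4811 − 0.031 = 0.45.

0.45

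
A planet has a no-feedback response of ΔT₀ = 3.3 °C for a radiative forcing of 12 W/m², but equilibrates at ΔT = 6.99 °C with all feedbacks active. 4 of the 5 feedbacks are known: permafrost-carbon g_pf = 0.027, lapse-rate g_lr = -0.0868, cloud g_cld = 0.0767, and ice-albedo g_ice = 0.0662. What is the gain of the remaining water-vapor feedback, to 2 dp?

Amplification A = ΔT/ΔT₀ = 6.99/3.3 = 2.118.
Total gain g = 1 − 1/A = 1 − 1/2.118 = 0.5279.
Known gains sum to 0.027 − 0.0868 + 0.0767 + 0.0662 = 0.0831.
g_wv = 0.5279 − 0.0831 = 0.44.

0.44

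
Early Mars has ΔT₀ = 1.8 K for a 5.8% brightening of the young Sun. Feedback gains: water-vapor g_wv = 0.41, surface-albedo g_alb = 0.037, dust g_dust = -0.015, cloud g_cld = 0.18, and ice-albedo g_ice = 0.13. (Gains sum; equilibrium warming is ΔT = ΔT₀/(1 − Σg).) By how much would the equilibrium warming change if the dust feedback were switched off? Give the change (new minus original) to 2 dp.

0.43 K

Original: g = 0.742, ΔT = 1.8/(1−0.742) = 6.9767 K.
Without dust: g' = 0.757, ΔT' = 1.8/(1−0.757) = 7.4074 K.
Change = 7.4074 − 6.9767 = 0.43 K.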